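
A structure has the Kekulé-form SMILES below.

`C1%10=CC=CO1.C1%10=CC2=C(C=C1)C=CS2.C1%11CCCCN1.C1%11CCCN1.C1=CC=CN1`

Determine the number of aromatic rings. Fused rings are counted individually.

The SMILES encodes a five-membered ring of four carbons and one oxygen, with two C=C double bonds; a six-membered carbon ring with three alternating C=C double bonds, fused to a five-membered ring containing one sulfur and two C=C double bonds; a six-membered saturated ring of five carbons and one N–H nitrogen; a five-membered saturated ring of four carbons and one N–H nitrogen; a five-membered ring of four carbons and one nitrogen bearing a hydrogen, with two C=C double bonds.
The 5-membered ring with one oxygen has a continuous p-orbital overlap around the ring; 2 ring double bonds (4 π electrons) plus a heteroatom lone pair (2) give 6 π electrons. 6 = 4(1)+2, so it is aromatic (furan).
The fused 6/5-membered bicyclic (with one sulfur) is a single π system with 9 sp² atoms and 10 π electrons from ring double bonds plus a heteroatom lone pair. 10 = 4(2)+2, so the system is aromatic and both rings count as aromatic (benzothiophene).
The 6-membered ring with one N–H has only sp³ atoms, so it is not fully conjugated — not aromatic (piperidine).
The 5-membered ring with one N–H has only sp³ atoms, so it is not fully conjugated — not aromatic (pyrrolidine).
The second 5-membered ring with one N–H has a continuous p-orbital overlap around the ring; 2 ring double bonds (4 π electrons) plus a heteroatom lone pair (2) give 6 π electrons. 6 = 4(1)+2, so it is aromatic (pyrrole).
4 of the 6 rings are aromatic. Total: 4.

4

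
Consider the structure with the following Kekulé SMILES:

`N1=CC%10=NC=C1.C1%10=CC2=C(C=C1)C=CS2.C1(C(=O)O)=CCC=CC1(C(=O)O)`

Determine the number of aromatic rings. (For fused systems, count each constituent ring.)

The SMILES encodes a six-membered ring with nitrogens at positions 1 and 4 and three alternating double bonds; a six-membered carbon ring with three alternating C=C double bonds, fused to a five-membered ring containing one sulfur and two C=C double bonds; a six-membered carbon ring with two isolated C=C double bonds and two sp³ carbons.
The 6-membered ring with two nitrogens (1,4) is fully conjugated (every ring atom contributes a p orbital); 3 ring double bonds give 6 π electrons. That satisfies 4n+2 with n=1, so it is aromatic (pyrazine).
The fused 6/5-membered bicyclic (with one sulfur) is a single π system with 9 sp² atoms and 10 π electrons from ring double bonds plus a heteroatom lone pair. 10 = 4(2)+2, so the system is aromatic and both rings count as aromatic (benzothiophene).
The 6-membered ring has two sp³ carbons, so it is not fully conjugated — not aromatic (1,4-cyclohexadiene).
3 of the 4 rings are aromatic. Total: 3.

3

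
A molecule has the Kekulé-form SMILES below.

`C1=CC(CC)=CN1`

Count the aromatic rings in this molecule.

1

The SMILES encodes a five-membered ring of four carbons and one nitrogen bearing a hydrogen, with two C=C double bonds.
The 5-membered ring with one N–H is fully conjugated (every ring atom contributes a p orbital); 2 ring double bonds (4 π electrons) plus a heteroatom lone pair (2) give 6 π electrons. That satisfies 4n+2 with n=1, so it is aromatic (pyrrole).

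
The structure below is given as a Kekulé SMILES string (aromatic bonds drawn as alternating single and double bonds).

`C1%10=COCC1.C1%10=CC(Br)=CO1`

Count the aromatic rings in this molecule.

1

The SMILES encodes a five-membered ring of four carbons and one oxygen, with one C=C double bond and two sp³ carbons; a five-membered ring of four carbons and one oxygen, with two C=C double bonds.
The 5-membered ring with one oxygen has two sp³ carbons, so it is not fully conjugated — not aromatic (2,3-dihydrofuran).
The second 5-membered ring with one oxygen is planar and fully conjugated; 2 ring double bonds (4 π electrons) plus a heteroatom lone pair (2) give 6 π electrons. 6 = 4(1)+2, so it is aromatic (furan).
1 of the 2 rings is aromatic. Total: 1.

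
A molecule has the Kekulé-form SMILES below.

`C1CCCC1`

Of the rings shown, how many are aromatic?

0

The SMILES encodes a five-membered saturated carbon ring.
The 5-membered ring has only sp³ atoms, so it is not fully conjugated — not aromatic (cyclopentane).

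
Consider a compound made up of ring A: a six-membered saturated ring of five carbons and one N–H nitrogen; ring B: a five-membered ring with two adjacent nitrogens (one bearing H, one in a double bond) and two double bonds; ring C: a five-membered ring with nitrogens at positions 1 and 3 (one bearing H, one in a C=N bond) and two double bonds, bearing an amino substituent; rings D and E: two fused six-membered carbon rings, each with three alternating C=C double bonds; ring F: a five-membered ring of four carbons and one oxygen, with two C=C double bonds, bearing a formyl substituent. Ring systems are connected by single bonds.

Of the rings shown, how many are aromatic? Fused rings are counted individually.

Ring A has only sp³ atoms, so it is not fully conjugated — not aromatic (piperidine).
Ring B has a continuous p-orbital overlap around the ring; 2 ring double bonds (4 π electrons) plus a heteroatom lone pair (2) give 6 π electrons. 6 = 4(1)+2, so ring B is aromatic (pyrazole).
Ring C is fully conjugated (every ring atom contributes a p orbital); 2 ring double bonds (4 π electrons) plus a heteroatom lone pair (2) give 6 π electrons. Since 6 = 4n+2 (n=1), ring C is aromatic (imidazole).
Rings D and E form a fused bicyclic system with 10 sp² atoms and 10 π electrons from ring double bonds. 10 = 4(2)+2, so the system is aromatic and both rings count as aromatic (naphthalene).
Ring F is fully conjugated (every ring atom contributes a p orbital); 2 ring double bonds (4 π electrons) plus a heteroatom lone pair (2) give 6 π electrons. That satisfies 4n+2 with n=1, so ring F is aromatic (furan).
Aromatic: B, C, D, E, F. Total: 5.

5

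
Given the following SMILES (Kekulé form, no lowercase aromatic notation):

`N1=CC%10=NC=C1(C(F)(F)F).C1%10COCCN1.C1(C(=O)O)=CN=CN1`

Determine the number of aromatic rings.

The SMILES encodes a six-membered ring with nitrogens at positions 1 and 4 and three alternating double bonds; a six-membered saturated ring with an oxygen and an N–H nitrogen at positions 1 and 4; a five-membered ring with nitrogens at positions 1 and 3 (one bearing H, one in a C=N bond) and two double bonds.
The 6-membered ring with two nitrogens (1,4) is planar and fully conjugated; 3 ring double bonds give 6 π electrons. 6 = 4(1)+2, so it is aromatic (pyrazine).
The 6-membered ring with one oxygen and one N–H (1,4) has only sp³ atoms, so it is not fully conjugated — not aromatic (morpholine).
The 5-membered ring with two nitrogens (one N–H, one =N–) is planar and fully conjugated; 2 ring double bonds (4 π electrons) plus a heteroatom lone pair (2) give 6 π electrons. Since 6 = 4n+2 (n=1), it is aromatic (imidazole).
2 of the 3 rings are aromatic. Total: 2.

2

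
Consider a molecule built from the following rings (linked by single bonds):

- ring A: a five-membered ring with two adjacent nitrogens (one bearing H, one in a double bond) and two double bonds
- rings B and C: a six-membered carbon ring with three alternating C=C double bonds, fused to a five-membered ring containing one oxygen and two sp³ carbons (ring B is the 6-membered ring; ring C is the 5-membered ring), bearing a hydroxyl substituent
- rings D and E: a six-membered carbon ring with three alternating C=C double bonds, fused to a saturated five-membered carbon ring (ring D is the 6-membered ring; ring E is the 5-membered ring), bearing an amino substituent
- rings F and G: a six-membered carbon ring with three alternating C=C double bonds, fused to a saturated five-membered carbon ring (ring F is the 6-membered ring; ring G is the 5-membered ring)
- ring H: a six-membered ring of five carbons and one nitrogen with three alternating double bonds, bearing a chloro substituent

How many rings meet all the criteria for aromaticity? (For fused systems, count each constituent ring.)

5

Ring A is planar and fully conjugated; 2 ring double bonds (4 π electrons) plus a heteroatom lone pair (2) give 6 π electrons. Since 6 = 4n+2 (n=1), ring A is aromatic (pyrazole).
Ring B is fully conjugated (every ring atom contributes a p orbital); 3 ring double bonds give 6 π electrons. 6 = 4(1)+2, so ring B is aromatic (benzene ring).
Ring C has two sp³ carbons, so it is not fully conjugated — not aromatic (oxolane ring).
Ring D is fully conjugated (every ring atom contributes a p orbital); 3 ring double bonds give 6 π electrons. That satisfies 4n+2 with n=1, so ring D is aromatic (benzene ring).
Ring E has three sp³ carbons, so it is not fully conjugated — not aromatic (cyclopentane ring).
Ring F is fully conjugated (every ring atom contributes a p orbital); 3 ring double bonds give 6 π electrons. 6 = 4(1)+2, so ring F is aromatic (benzene ring).
Ring G has three sp³ carbons, so it is not fully conjugated — not aromatic (cyclopentane ring).
Ring H has a continuous p-orbital overlap around the ring; 3 ring double bonds give 6 π electrons. That satisfies 4n+2 with n=1, so ring H is aromatic (pyridine).
Aromatic: A, B, D, F, H. Total: 5.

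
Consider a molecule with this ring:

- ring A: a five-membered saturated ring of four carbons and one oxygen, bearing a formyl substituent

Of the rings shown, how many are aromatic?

Ring A has only sp³ atoms, so it is not fully conjugated — not aromatic (tetrahydrofuran).

0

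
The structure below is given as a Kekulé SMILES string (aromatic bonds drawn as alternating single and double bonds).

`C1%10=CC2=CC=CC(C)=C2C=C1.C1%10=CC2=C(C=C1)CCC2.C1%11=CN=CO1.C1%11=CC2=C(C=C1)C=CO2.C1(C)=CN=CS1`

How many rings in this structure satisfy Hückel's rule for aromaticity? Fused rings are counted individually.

The SMILES encodes two fused six-membered carbon rings, each with three alternating C=C double bonds; a six-membered carbon ring with three alternating C=C double bonds, fused to a saturated five-membered carbon ring; a five-membered ring with an oxygen at position 1 and a nitrogen at position 3 (in a C=N bond), with two double bonds; a six-membered carbon ring with three alternating C=C double bonds, fused to a five-membered ring containing one oxygen and two C=C double bonds; a five-membered ring with a sulfur at position 1 and a nitrogen at position 3 (in a C=N bond), with two double bonds.
The fused 6/6-membered bicyclic is a single π system with 10 sp² atoms and 10 π electrons from ring double bonds. 10 = 4(2)+2, so the system is aromatic and both rings count as aromatic (naphthalene).
The 6-membered ring has a continuous p-orbital overlap around the ring; 3 ring double bonds give 6 π electrons. Since 6 = 4n+2 (n=1), it is aromatic (benzene ring).
The 5-membered ring has three sp³ carbons, so it is not fully conjugated — not aromatic (cyclopentane ring).
The 5-membered ring with one oxygen and one =N– is planar and fully conjugated; 2 ring double bonds (4 π electrons) plus a heteroatom lone pair (2) give 6 π electrons. 6 = 4(1)+2, so it is aromatic (oxazole).
The fused 6/5-membered bicyclic (with one oxygen) is a single π system with 9 sp² atoms and 10 π electrons from ring double bonds plus a heteroatom lone pair. 10 = 4(2)+2, so the system is aromatic and both rings count as aromatic (benzofuran).
The 5-membered ring with one sulfur and one =N– has a continuous p-orbital overlap around the ring; 2 ring double bonds (4 π electrons) plus a heteroatom lone pair (2) give 6 π electrons. Since 6 = 4n+2 (n=1), it is aromatic (thiazole).
7 of the 8 rings are aromatic. Total: 7.

7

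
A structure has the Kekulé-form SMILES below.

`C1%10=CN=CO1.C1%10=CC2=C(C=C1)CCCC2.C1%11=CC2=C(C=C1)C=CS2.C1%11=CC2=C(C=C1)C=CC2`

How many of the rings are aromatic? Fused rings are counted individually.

The SMILES encodes a five-membered ring with an oxygen at position 1 and a nitrogen at position 3 (in a C=N bond), with two double bonds; a six-membered carbon ring with three alternating C=C double bonds, fused to a saturated six-membered carbon ring; a six-membered carbon ring with three alternating C=C double bonds, fused to a five-membered ring containing one sulfur and two C=C double bonds; a six-membered carbon ring with three alternating C=C double bonds, fused to a five-membered carbon ring containing one C=C double bond and one sp³ carbon.
The 5-membered ring with one oxygen and one =N– is planar and fully conjugated; 2 ring double bonds (4 π electrons) plus a heteroatom lone pair (2) give 6 π electrons. Since 6 = 4n+2 (n=1), it is aromatic (oxazole).
The 6-membered ring is fully conjugated (every ring atom contributes a p orbital); 3 ring double bonds give 6 π electrons. 6 = 4(1)+2, so it is aromatic (benzene ring).
The second 6-membered ring has four sp³ carbons, so it is not fully conjugated — not aromatic (cyclohexane ring).
The fused 6/5-membered bicyclic (with one sulfur) is a single π system with 9 sp² atoms and 10 π electrons from ring double bonds plus a heteroatom lone pair. 10 = 4(2)+2, so the system is aromatic and both rings count as aromatic (benzothiophene).
The third 6-membered ring is planar and fully conjugated; 3 ring double bonds give 6 π electrons. Since 6 = 4n+2 (n=1), it is aromatic (benzene ring).
The 5-membered ring has one sp³ carbon, so it is not fully conjugated — not aromatic (cyclopentene ring).
5 of the 7 rings are aromatic. Total: 5.

5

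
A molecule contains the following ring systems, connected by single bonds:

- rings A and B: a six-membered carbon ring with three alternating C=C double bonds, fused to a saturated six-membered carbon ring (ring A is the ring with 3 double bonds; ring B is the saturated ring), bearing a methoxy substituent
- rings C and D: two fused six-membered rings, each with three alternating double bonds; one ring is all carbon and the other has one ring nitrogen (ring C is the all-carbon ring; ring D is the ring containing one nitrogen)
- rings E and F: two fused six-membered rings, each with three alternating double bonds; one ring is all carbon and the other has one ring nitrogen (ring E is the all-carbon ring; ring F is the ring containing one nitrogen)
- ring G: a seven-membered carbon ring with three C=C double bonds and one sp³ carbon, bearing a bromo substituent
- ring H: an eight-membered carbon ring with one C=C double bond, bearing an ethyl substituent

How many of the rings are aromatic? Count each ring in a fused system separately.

5

Ring A is planar and fully conjugated; 3 ring double bonds give 6 π electrons. 6 = 4(1)+2, so ring A is aromatic (benzene ring).
Ring B has four sp³ carbons, so it is not fully conjugated — not aromatic (cyclohexane ring).
Rings C and D form a fused bicyclic system (with one nitrogen) with 10 sp² atoms and 10 π electrons from ring double bonds. 10 = 4(2)+2, so the system is aromatic and both rings count as aromatic (quinoline).
Rings E and F form a fused bicyclic system (with one nitrogen) with 10 sp² atoms and 10 π electrons from ring double bonds. 10 = 4(2)+2, so the system is aromatic and both rings count as aromatic (quinoline).
Ring G has one sp³ carbon, so it is not fully conjugated — not aromatic (cycloheptatriene).
Ring H has six sp³ carbons, so it is not fully conjugated — not aromatic (cyclooctene).
Aromatic: A, C, D, E, F. Total: 5.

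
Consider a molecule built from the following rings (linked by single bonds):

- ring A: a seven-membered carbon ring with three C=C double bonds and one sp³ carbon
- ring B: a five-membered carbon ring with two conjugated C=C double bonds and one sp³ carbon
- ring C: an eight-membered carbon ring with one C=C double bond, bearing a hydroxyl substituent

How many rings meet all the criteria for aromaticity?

0

Ring A has one sp³ carbon, so it is not fully conjugated — not aromatic (cycloheptatriene).
Ring B has one sp³ carbon, so it is not fully conjugated — not aromatic (cyclopentadiene).
Ring C has six sp³ carbons, so it is not fully conjugated — not aromatic (cyclooctene).
No ring is aromatic. Total: 0.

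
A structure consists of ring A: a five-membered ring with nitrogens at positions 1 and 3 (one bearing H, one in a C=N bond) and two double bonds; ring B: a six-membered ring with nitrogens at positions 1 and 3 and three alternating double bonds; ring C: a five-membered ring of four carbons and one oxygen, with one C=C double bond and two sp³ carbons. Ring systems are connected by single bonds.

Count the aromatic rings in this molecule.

2

Ring A is fully conjugated (every ring atom contributes a p orbital); 2 ring double bonds (4 π electrons) plus a heteroatom lone pair (2) give 6 π electrons. 6 = 4(1)+2, so ring A is aromatic (imidazole).
Ring B has a continuous p-orbital overlap around the ring; 3 ring double bonds give 6 π electrons. 6 = 4(1)+2, so ring B is aromatic (pyrimidine).
Ring C has two sp³ carbons, so it is not fully conjugated — not aromatic (2,3-dihydrofuran).
Aromatic: A, B. Total: 2.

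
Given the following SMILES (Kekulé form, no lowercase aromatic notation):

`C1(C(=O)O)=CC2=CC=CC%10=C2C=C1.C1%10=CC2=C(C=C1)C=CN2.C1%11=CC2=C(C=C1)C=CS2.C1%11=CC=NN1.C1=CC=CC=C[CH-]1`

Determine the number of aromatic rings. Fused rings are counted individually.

The SMILES encodes two fused six-membered carbon rings, each with three alternating C=C double bonds; a six-membered carbon ring with three alternating C=C double bonds, fused to a five-membered ring containing one N–H nitrogen and two C=C double bonds; a six-membered carbon ring with three alternating C=C double bonds, fused to a five-membered ring containing one sulfur and two C=C double bonds; a five-membered ring with two adjacent nitrogens (one bearing H, one in a double bond) and two double bonds; a seven-membered all-carbon ring bearing a negative charge on one carbon, with three C=C double bonds.
The fused 6/6-membered bicyclic is a single π system with 10 sp² atoms and 10 π electrons from ring double bonds. 10 = 4(2)+2, so the system is aromatic and both rings count as aromatic (naphthalene).
The fused 6/5-membered bicyclic (with one N–H) is a single π system with 9 sp² atoms and 10 π electrons from ring double bonds plus a heteroatom lone pair. 10 = 4(2)+2, so the system is aromatic and both rings count as aromatic (indole).
The fused 6/5-membered bicyclic (with one sulfur) is a single π system with 9 sp² atoms and 10 π electrons from ring double bonds plus a heteroatom lone pair. 10 = 4(2)+2, so the system is aromatic and both rings count as aromatic (benzothiophene).
The 5-membered ring with two adjacent nitrogens (one N–H, one =N–) is fully conjugated (every ring atom contributes a p orbital); 2 ring double bonds (4 π electrons) plus a heteroatom lone pair (2) give 6 π electrons. 6 = 4(1)+2, so it is aromatic (pyrazole).
The 7-membered ring has only sp² ring atoms; a planar conformation would have a fully conjugated π system of 8 electrons. But 8 = 4(2), which is 4n not 4n+2, so it is not aromatic (cycloheptatrienyl anion).
7 of the 8 rings are aromatic. Total: 7.

7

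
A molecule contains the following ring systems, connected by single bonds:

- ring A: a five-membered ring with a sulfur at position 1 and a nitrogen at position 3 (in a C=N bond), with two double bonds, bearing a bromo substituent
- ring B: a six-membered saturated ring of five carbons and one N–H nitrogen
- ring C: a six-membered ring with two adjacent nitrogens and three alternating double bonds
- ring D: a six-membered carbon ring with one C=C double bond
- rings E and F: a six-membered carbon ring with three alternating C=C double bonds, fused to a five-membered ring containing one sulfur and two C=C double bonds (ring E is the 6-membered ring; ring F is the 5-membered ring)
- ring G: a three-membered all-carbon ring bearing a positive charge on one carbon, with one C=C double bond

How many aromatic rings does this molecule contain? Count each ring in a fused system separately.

5

Ring A is planar and fully conjugated; 2 ring double bonds (4 π electrons) plus a heteroatom lone pair (2) give 6 π electrons. Since 6 = 4n+2 (n=1), ring A is aromatic (thiazole).
Ring B has only sp³ atoms, so it is not fully conjugated — not aromatic (piperidine).
Ring C is fully conjugated (every ring atom contributes a p orbital); 3 ring double bonds give 6 π electrons. That satisfies 4n+2 with n=1, so ring C is aromatic (pyridazine).
Ring D has four sp³ carbons, so it is not fully conjugated — not aromatic (cyclohexene).
Rings E and F form a fused bicyclic system (with one sulfur) with 9 sp² atoms and 10 π electrons from ring double bonds plus a heteroatom lone pair. 10 = 4(2)+2, so the system is aromatic and both rings count as aromatic (benzothiophene).
Ring G is fully conjugated (every ring atom contributes a p orbital); 1 ring double bond (2 π electrons) plus the carbocation's empty p orbital (0, but keeps the ring conjugated) give 2 π electrons. 2 = 4(0)+2, so ring G is aromatic (cyclopropenyl cation).
Aromatic: A, C, E, F, G. Total: 5.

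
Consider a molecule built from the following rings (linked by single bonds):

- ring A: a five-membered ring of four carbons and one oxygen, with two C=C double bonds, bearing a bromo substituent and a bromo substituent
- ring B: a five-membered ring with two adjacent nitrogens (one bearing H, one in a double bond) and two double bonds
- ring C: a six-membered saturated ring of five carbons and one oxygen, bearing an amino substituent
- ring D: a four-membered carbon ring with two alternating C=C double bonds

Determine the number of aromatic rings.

Ring A has a continuous p-orbital overlap around the ring; 2 ring double bonds (4 π electrons) plus a heteroatom lone pair (2) give 6 π electrons. Since 6 = 4n+2 (n=1), ring A is aromatic (furan).
Ring B has a continuous p-orbital overlap around the ring; 2 ring double bonds (4 π electrons) plus a heteroatom lone pair (2) give 6 π electrons. Since 6 = 4n+2 (n=1), ring B is aromatic (pyrazole).
Ring C has only sp³ atoms, so it is not fully conjugated — not aromatic (tetrahydropyran).
Ring D has only sp² ring atoms; a planar conformation would have a fully conjugated π system of 4 electrons. But 4 = 4(1), which is 4n not 4n+2, so ring D is not aromatic (cyclobutadiene) — cyclobutadiene is antiaromatic and distorts to a rectangle.
Aromatic: A, B. Total: 2.

2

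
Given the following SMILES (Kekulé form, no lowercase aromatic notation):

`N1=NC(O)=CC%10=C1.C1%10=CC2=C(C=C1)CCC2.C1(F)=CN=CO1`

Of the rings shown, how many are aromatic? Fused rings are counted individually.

3

The SMILES encodes a six-membered ring with two adjacent nitrogens and three alternating double bonds; a six-membered carbon ring with three alternating C=C double bonds, fused to a saturated five-membered carbon ring; a five-membered ring with an oxygen at position 1 and a nitrogen at position 3 (in a C=N bond), with two double bonds.
The 6-membered ring with two nitrogens (1,2) has a continuous p-orbital overlap around the ring; 3 ring double bonds give 6 π electrons. Since 6 = 4n+2 (n=1), it is aromatic (pyridazine).
The 6-membered ring is planar and fully conjugated; 3 ring double bonds give 6 π electrons. That satisfies 4n+2 with n=1, so it is aromatic (benzene ring).
The 5-membered ring has three sp³ carbons, so it is not fully conjugated — not aromatic (cyclopentane ring).
The 5-membered ring with one oxygen and one =N– has a continuous p-orbital overlap around the ring; 2 ring double bonds (4 π electrons) plus a heteroatom lone pair (2) give 6 π electrons. 6 = 4(1)+2, so it is aromatic (oxazole).
3 of the 4 rings are aromatic. Total: 3.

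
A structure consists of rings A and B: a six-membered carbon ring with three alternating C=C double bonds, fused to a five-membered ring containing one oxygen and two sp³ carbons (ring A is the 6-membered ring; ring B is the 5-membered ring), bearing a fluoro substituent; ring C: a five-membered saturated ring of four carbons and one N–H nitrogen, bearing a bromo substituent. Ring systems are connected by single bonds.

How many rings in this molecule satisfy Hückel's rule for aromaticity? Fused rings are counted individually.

Ring A has a continuous p-orbital overlap around the ring; 3 ring double bonds give 6 π electrons. 6 = 4(1)+2, so ring A is aromatic (benzene ring).
Ring B has two sp³ carbons, so it is not fully conjugated — not aromatic (oxolane ring).
Ring C has only sp³ atoms, so it is not fully conjugated — not aromatic (pyrrolidine).
Aromatic: A. Total: 1.

1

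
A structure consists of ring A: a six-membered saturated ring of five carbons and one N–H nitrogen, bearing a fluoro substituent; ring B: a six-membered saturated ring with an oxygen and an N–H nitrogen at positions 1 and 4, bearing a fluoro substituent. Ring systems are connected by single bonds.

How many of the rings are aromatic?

Ring A has only sp³ atoms, so it is not fully conjugated — not aromatic (piperidine).
Ring B has only sp³ atoms, so it is not fully conjugated — not aromatic (morpholine).
No ring is aromatic. Total: 0.

0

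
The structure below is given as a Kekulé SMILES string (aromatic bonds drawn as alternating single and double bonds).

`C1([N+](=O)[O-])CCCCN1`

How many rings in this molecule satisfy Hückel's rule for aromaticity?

The SMILES encodes a six-membered saturated ring of five carbons and one N–H nitrogen.
The 6-membered ring with one N–H has only sp³ atoms, so it is not fully conjugated — not aromatic (piperidine).

0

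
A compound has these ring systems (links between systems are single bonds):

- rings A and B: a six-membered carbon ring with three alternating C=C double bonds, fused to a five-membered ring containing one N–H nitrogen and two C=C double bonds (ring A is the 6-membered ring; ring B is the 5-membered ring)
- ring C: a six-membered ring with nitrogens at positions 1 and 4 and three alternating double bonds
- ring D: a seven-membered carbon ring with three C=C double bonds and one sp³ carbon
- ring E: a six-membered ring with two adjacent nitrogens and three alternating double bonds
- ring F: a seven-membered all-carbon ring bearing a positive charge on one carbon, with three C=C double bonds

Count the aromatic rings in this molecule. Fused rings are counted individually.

5

Rings A and B form a fused bicyclic system (with one N–H) with 9 sp² atoms and 10 π electrons from ring double bonds plus a heteroatom lone pair. 10 = 4(2)+2, so the system is aromatic and both rings count as aromatic (indole).
Ring C is planar and fully conjugated; 3 ring double bonds give 6 π electrons. 6 = 4(1)+2, so ring C is aromatic (pyrazine).
Ring D has one sp³ carbon, so it is not fully conjugated — not aromatic (cycloheptatriene).
Ring E is planar and fully conjugated; 3 ring double bonds give 6 π electrons. 6 = 4(1)+2, so ring E is aromatic (pyridazine).
Ring F has a continuous p-orbital overlap around the ring; 3 ring double bonds (6 π electrons) plus the carbocation's empty p orbital (0, but keeps the ring conjugated) give 6 π electrons. Since 6 = 4n+2 (n=1), ring F is aromatic (tropylium cation).
Aromatic: A, B, C, E, F. Total: 5.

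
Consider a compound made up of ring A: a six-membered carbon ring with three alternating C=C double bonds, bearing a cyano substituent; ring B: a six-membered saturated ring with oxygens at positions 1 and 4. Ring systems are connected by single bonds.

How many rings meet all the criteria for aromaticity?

Ring A has a continuous p-orbital overlap around the ring; 3 ring double bonds give 6 π electrons. Since 6 = 4n+2 (n=1), ring A is aromatic (benzene).
Ring B has only sp³ atoms, so it is not fully conjugated — not aromatic (1,4-dioxane).
Aromatic: A. Total: 1.

1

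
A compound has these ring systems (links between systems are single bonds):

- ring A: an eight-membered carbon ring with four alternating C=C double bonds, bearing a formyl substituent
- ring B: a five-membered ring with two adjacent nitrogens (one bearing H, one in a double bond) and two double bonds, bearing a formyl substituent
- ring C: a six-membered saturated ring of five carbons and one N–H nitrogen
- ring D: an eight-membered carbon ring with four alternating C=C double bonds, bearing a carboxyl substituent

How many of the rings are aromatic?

Ring A has only sp² ring atoms; a planar conformation would have a fully conjugated π system of 8 electrons. But 8 = 4(2), which is 4n not 4n+2, so ring A is not aromatic (cyclooctatetraene) — cyclooctatetraene distorts into a non-planar tub to avoid antiaromaticity.
Ring B has a continuous p-orbital overlap around the ring; 2 ring double bonds (4 π electrons) plus a heteroatom lone pair (2) give 6 π electrons. That satisfies 4n+2 with n=1, so ring B is aromatic (pyrazole).
Ring C has only sp³ atoms, so it is not fully conjugated — not aromatic (piperidine).
Ring D has only sp² ring atoms; a planar conformation would have a fully conjugated π system of 8 electrons. But 8 = 4(2), which is 4n not 4n+2, so ring D is not aromatic (cyclooctatetraene) — cyclooctatetraene distorts into a non-planar tub to avoid antiaromaticity.
Aromatic: B. Total: 1.

1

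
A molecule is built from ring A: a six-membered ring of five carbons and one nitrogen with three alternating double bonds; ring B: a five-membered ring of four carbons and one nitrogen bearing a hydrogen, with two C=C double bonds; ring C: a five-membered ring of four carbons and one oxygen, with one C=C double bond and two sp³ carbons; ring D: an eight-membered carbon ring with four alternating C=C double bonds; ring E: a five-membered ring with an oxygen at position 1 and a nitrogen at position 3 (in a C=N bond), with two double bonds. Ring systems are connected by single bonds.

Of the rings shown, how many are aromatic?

3

Ring A has a continuous p-orbital overlap around the ring; 3 ring double bonds give 6 π electrons. Since 6 = 4n+2 (n=1), ring A is aromatic (pyridine).
Ring B has a continuous p-orbital overlap around the ring; 2 ring double bonds (4 π electrons) plus a heteroatom lone pair (2) give 6 π electrons. 6 = 4(1)+2, so ring B is aromatic (pyrrole).
Ring C has two sp³ carbons, so it is not fully conjugated — not aromatic (2,3-dihydrofuran).
Ring D has only sp² ring atoms; a planar conformation would have a fully conjugated π system of 8 electrons. But 8 = 4(2), which is 4n not 4n+2, so ring D is not aromatic (cyclooctatetraene) — cyclooctatetraene distorts into a non-planar tub to avoid antiaromaticity.
Ring E is planar and fully conjugated; 2 ring double bonds (4 π electrons) plus a heteroatom lone pair (2) give 6 π electrons. Since 6 = 4n+2 (n=1), ring E is aromatic (oxazole).
Aromatic: A, B, E. Total: 3.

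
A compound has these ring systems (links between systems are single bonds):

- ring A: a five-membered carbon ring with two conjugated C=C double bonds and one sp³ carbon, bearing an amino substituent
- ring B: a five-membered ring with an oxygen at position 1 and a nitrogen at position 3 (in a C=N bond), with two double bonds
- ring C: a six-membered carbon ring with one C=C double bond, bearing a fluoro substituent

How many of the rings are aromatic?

1

Ring A has one sp³ carbon, so it is not fully conjugated — not aromatic (cyclopentadiene).
Ring B is planar and fully conjugated; 2 ring double bonds (4 π electrons) plus a heteroatom lone pair (2) give 6 π electrons. 6 = 4(1)+2, so ring B is aromatic (oxazole).
Ring C has four sp³ carbons, so it is not fully conjugated — not aromatic (cyclohexene).
Aromatic: B. Total: 1.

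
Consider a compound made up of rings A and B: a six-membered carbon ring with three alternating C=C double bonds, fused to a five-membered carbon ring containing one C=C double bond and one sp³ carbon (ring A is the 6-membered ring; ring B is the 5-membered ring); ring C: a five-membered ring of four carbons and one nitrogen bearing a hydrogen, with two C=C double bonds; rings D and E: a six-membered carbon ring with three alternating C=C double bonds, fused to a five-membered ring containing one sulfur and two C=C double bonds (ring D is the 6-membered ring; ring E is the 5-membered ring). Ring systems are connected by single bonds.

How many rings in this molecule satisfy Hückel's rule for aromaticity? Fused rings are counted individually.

4

Ring A has a continuous p-orbital overlap around the ring; 3 ring double bonds give 6 π electrons. That satisfies 4n+2 with n=1, so ring A is aromatic (benzene ring).
Ring B has one sp³ carbon, so it is not fully conjugated — not aromatic (cyclopentene ring).
Ring C is planar and fully conjugated; 2 ring double bonds (4 π electrons) plus a heteroatom lone pair (2) give 6 π electrons. 6 = 4(1)+2, so ring C is aromatic (pyrrole).
Rings D and E form a fused bicyclic system (with one sulfur) with 9 sp² atoms and 10 π electrons from ring double bonds plus a heteroatom lone pair. 10 = 4(2)+2, so the system is aromatic and both rings count as aromatic (benzothiophene).
Aromatic: A, C, D, E. Total: 4.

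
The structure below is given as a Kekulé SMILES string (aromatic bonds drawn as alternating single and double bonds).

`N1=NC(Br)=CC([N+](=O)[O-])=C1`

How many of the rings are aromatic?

1

The SMILES encodes a six-membered ring with two adjacent nitrogens and three alternating double bonds.
The 6-membered ring with two nitrogens (1,2) is fully conjugated (every ring atom contributes a p orbital); 3 ring double bonds give 6 π electrons. That satisfies 4n+2 with n=1, so it is aromatic (pyridazine).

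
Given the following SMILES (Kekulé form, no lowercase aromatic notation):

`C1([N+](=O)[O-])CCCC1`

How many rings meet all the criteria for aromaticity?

The SMILES encodes a five-membered saturated carbon ring.
The 5-membered ring has only sp³ atoms, so it is not fully conjugated — not aromatic (cyclopentane).

0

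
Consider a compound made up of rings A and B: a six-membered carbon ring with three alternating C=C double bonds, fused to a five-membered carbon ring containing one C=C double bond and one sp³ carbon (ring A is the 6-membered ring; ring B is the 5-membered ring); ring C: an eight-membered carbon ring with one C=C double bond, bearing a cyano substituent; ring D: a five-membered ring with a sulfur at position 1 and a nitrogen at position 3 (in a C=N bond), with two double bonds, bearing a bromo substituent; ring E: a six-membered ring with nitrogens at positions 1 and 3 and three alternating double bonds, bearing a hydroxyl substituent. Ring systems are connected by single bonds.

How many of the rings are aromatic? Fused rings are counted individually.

3

Ring A is planar and fully conjugated; 3 ring double bonds give 6 π electrons. Since 6 = 4n+2 (n=1), ring A is aromatic (benzene ring).
Ring B has one sp³ carbon, so it is not fully conjugated — not aromatic (cyclopentene ring).
Ring C has six sp³ carbons, so it is not fully conjugated — not aromatic (cyclooctene).
Ring D is fully conjugated (every ring atom contributes a p orbital); 2 ring double bonds (4 π electrons) plus a heteroatom lone pair (2) give 6 π electrons. Since 6 = 4n+2 (n=1), ring D is aromatic (thiazole).
Ring E has a continuous p-orbital overlap around the ring; 3 ring double bonds give 6 π electrons. That satisfies 4n+2 with n=1, so ring E is aromatic (pyrimidine).
Aromatic: A, D, E. Total: 3.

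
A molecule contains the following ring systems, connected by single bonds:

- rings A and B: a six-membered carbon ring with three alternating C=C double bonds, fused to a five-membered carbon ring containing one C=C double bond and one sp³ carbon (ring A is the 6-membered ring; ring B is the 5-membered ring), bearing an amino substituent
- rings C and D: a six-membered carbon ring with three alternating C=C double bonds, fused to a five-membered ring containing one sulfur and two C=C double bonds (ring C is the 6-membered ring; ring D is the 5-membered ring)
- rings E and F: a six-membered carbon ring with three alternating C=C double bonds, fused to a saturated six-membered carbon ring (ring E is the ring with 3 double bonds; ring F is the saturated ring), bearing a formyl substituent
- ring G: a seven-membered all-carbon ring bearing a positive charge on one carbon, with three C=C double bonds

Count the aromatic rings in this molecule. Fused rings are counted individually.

Ring A is fully conjugated (every ring atom contributes a p orbital); 3 ring double bonds give 6 π electrons. That satisfies 4n+2 with n=1, so ring A is aromatic (benzene ring).
Ring B has one sp³ carbon, so it is not fully conjugated — not aromatic (cyclopentene ring).
Rings C and D form a fused bicyclic system (with one sulfur) with 9 sp² atoms and 10 π electrons from ring double bonds plus a heteroatom lone pair. 10 = 4(2)+2, so the system is aromatic and both rings count as aromatic (benzothiophene).
Ring E is fully conjugated (every ring atom contributes a p orbital); 3 ring double bonds give 6 π electrons. 6 = 4(1)+2, so ring E is aromatic (benzene ring).
Ring F has four sp³ carbons, so it is not fully conjugated — not aromatic (cyclohexane ring).
Ring G has a continuous p-orbital overlap around the ring; 3 ring double bonds (6 π electrons) plus the carbocation's empty p orbital (0, but keeps the ring conjugated) give 6 π electrons. Since 6 = 4n+2 (n=1), ring G is aromatic (tropylium cation).
Aromatic: A, C, D, E, G. Total: 5.

5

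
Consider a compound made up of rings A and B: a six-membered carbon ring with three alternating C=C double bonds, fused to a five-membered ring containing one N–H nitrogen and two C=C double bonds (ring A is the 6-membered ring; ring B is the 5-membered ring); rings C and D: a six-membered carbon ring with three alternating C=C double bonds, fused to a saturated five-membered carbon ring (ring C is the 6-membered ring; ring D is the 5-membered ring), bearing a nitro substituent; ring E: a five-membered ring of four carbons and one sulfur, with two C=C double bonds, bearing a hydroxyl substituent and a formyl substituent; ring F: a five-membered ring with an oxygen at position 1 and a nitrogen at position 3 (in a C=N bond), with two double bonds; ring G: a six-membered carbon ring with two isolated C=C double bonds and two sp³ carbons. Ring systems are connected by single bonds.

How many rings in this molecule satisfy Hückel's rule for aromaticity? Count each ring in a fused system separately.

5

Rings A and B form a fused bicyclic system (with one N–H) with 9 sp² atoms and 10 π electrons from ring double bonds plus a heteroatom lone pair. 10 = 4(2)+2, so the system is aromatic and both rings count as aromatic (indole).
Ring C has a continuous p-orbital overlap around the ring; 3 ring double bonds give 6 π electrons. Since 6 = 4n+2 (n=1), ring C is aromatic (benzene ring).
Ring D has three sp³ carbons, so it is not fully conjugated — not aromatic (cyclopentane ring).
Ring E is fully conjugated (every ring atom contributes a p orbital); 2 ring double bonds (4 π electrons) plus a heteroatom lone pair (2) give 6 π electrons. Since 6 = 4n+2 (n=1), ring E is aromatic (thiophene).
Ring F is planar and fully conjugated; 2 ring double bonds (4 π electrons) plus a heteroatom lone pair (2) give 6 π electrons. That satisfies 4n+2 with n=1, so ring F is aromatic (oxazole).
Ring G has two sp³ carbons, so it is not fully conjugated — not aromatic (1,4-cyclohexadiene).
Aromatic: A, B, C, E, F. Total: 5.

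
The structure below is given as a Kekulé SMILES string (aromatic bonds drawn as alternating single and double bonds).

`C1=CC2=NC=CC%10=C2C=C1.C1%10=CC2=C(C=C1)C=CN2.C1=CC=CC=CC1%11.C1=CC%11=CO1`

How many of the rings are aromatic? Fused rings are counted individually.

The SMILES encodes two fused six-membered rings, each with three alternating double bonds; one ring is all carbon and the other has one ring nitrogen; a six-membered carbon ring with three alternating C=C double bonds, fused to a five-membered ring containing one N–H nitrogen and two C=C double bonds; a seven-membered carbon ring with three C=C double bonds and one sp³ carbon; a five-membered ring of four carbons and one oxygen, with two C=C double bonds.
The fused 6/6-membered bicyclic (with one nitrogen) is a single π system with 10 sp² atoms and 10 π electrons from ring double bonds. 10 = 4(2)+2, so the system is aromatic and both rings count as aromatic (quinoline).
The fused 6/5-membered bicyclic (with one N–H) is a single π system with 9 sp² atoms and 10 π electrons from ring double bonds plus a heteroatom lone pair. 10 = 4(2)+2, so the system is aromatic and both rings count as aromatic (indole).
The 7-membered ring has one sp³ carbon, so it is not fully conjugated — not aromatic (cycloheptatriene).
The 5-membered ring with one oxygen is planar and fully conjugated; 2 ring double bonds (4 π electrons) plus a heteroatom lone pair (2) give 6 π electrons. That satisfies 4n+2 with n=1, so it is aromatic (furan).
5 of the 6 rings are aromatic. Total: 5.

5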